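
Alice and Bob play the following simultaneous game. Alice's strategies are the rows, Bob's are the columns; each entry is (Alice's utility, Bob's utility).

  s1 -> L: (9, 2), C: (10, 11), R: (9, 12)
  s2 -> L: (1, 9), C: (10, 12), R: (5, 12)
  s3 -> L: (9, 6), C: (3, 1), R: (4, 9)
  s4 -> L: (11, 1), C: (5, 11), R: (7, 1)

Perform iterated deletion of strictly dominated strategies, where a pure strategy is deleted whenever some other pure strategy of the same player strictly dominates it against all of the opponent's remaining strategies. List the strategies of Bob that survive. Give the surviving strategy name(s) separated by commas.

C, R

Row s3 is eliminated: s4 beats it against every remaining column (L: 11>9, C: 5>3, R: 7>4).
For Bob, C strictly dominates L on the remaining rows (s1: 11>2, s2: 12>9, s4: 11>1); eliminate L.
For Alice, s1 strictly dominates s4 on the remaining columns (C: 10>5, R: 9>7); eliminate s4.
Among the remaining strategies, none is strictly dominated by another pure strategy of the same player, so the elimination stops.
Surviving strategies — Alice: {s1, s2}; Bob: {C, R}.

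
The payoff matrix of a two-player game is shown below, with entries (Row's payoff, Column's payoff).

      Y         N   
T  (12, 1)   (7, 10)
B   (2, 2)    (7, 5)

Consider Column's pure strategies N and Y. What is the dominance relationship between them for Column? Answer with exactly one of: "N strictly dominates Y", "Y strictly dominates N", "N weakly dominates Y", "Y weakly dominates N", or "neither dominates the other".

N's payoffs vs Y's, by Row's action — T: 10>1, B: 5>2.
N gives a strictly higher payoff against every action of Row, so N strictly dominates Y.

N strictly dominates Y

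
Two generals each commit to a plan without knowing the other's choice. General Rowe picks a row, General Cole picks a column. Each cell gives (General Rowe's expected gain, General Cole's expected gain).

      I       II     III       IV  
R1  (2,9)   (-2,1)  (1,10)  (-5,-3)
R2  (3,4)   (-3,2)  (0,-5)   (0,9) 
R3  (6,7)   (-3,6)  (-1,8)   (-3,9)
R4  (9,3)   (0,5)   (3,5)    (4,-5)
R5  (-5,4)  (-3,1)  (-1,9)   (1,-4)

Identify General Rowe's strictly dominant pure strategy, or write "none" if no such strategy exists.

R4 vs R1: I: 9>2, II: 0>-2, III: 3>1, IV: 4>-5.
R4 vs R2: I: 9>3, II: 0>-3, III: 3>0, IV: 4>0.
R4 vs R3: I: 9>6, II: 0>-3, III: 3>-1, IV: 4>-3.
R4 vs R5: I: 9>-5, II: 0>-3, III: 3>-1, IV: 4>1.
R4 strictly beats every other strategy against every opponent action, so it is strictly dominant.

R4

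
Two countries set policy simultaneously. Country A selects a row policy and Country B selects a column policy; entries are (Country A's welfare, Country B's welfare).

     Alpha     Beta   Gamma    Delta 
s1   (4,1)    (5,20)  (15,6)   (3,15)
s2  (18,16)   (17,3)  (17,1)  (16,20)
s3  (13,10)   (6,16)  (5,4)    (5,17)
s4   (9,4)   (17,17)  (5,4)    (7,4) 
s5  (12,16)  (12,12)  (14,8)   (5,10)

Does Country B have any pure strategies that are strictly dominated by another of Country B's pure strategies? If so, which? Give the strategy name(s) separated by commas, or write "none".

Alpha: no other strategy beats it everywhere (Beta at s2 (16>3); Gamma at s2 (16>1); Delta at s4 (4=4)).
Beta is not dominated — it holds its own against Alpha at s1 (20>1); Gamma at s1 (20>6); Delta at s1 (20>15).
Gamma: dominated, since Beta does at least as well everywhere (s1: 20>6, s2: 3>1, s3: 16>4, s4: 17>4, s5: 12>8).
Nothing dominates Delta: Alpha at s1 (15>1); Beta at s2 (20>3); Gamma at s1 (15>6).

Gamma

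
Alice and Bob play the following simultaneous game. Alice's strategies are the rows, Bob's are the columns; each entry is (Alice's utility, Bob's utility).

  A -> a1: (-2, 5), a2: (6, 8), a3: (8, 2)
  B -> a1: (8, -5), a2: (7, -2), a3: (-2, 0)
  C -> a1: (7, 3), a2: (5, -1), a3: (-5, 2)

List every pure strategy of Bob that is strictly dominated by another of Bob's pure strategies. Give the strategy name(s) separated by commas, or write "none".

none

Nothing dominates a1: a2 at C (3>-1); a3 at A (5>2).
a2: no other strategy beats it everywhere (a1 at A (8>5); a3 at A (8>2)).
a3 is not dominated — it holds its own against a1 at B (0>-5); a2 at B (0>-2).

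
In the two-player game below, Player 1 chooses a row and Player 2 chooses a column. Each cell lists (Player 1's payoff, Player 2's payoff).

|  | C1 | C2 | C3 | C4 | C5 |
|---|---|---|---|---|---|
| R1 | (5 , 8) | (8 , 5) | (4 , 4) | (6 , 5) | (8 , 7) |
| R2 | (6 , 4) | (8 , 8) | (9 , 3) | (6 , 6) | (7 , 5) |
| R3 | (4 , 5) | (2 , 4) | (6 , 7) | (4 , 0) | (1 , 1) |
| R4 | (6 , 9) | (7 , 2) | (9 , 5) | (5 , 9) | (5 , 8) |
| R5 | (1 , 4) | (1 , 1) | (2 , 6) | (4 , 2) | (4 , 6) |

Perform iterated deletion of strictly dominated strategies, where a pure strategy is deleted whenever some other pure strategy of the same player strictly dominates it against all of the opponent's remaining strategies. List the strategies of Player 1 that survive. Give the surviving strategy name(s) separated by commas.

R1, R2, R4

Row R3 is eliminated: R2 beats it against every remaining column (C1: 6>4, C2: 8>2, C3: 9>6, C4: 6>4, C5: 7>1).
Row R5 is eliminated: R1 beats it against every remaining column (C1: 5>1, C2: 8>1, C3: 4>2, C4: 6>4, C5: 8>4).
Player 2's strategy C3 is strictly dominated by C1 (R1: 8>4, R2: 4>3, R4: 9>5) and is removed.
Among the remaining strategies, none is strictly dominated by another pure strategy of the same player, so the elimination stops.
Surviving strategies — Player 1: {R1, R2, R4}; Player 2: {C1, C2, C4, C5}.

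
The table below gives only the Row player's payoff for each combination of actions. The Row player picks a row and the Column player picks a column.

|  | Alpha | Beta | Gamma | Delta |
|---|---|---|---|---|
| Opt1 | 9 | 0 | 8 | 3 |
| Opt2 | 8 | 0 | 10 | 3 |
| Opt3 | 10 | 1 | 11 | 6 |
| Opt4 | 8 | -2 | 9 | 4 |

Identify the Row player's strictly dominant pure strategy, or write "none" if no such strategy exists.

Opt3

Opt3 vs Opt1: Alpha: 10>9, Beta: 1>0, Gamma: 11>8, Delta: 6>3.
Opt3 vs Opt2: Alpha: 10>8, Beta: 1>0, Gamma: 11>10, Delta: 6>3.
Opt3 vs Opt4: Alpha: 10>8, Beta: 1>-2, Gamma: 11>9, Delta: 6>4.
Opt3 strictly beats every other strategy against every opponent action, so it is strictly dominant.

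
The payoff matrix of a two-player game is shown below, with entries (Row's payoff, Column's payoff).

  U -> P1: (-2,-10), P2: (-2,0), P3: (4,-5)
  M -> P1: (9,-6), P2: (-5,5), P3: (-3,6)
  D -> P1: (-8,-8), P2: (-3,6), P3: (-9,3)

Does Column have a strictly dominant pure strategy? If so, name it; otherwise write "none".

P1 fails to dominate P2 at U (-10<0).
P2 fails to dominate P3 at M (5<6).
P3 fails to dominate P2 at U (-5<0).
No single strategy dominates all the others.

none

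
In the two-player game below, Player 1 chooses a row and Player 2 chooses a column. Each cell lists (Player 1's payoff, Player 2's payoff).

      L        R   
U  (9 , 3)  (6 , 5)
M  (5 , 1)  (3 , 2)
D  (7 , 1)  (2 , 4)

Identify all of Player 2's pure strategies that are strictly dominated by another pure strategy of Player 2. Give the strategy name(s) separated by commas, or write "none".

L

L is strictly dominated by R (U: 5>3, M: 2>1, D: 4>1).
Nothing dominates R: L at U (5>3).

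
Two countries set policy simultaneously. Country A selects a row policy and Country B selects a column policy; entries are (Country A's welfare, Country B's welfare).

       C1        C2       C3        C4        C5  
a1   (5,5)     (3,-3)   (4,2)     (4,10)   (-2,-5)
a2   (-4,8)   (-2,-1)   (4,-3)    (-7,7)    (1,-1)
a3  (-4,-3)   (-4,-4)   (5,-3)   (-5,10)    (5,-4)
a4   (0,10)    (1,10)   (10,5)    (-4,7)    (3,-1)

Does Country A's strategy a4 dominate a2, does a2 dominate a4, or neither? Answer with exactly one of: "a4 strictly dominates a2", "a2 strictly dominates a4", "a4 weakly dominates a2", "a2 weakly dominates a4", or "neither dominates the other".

a4 strictly dominates a2

a4's payoffs vs a2's, by Country B's action — C1: 0>-4, C2: 1>-2, C3: 10>4, C4: -4>-7, C5: 3>1.
Every comparison favours a4, so a4 strictly dominates a2.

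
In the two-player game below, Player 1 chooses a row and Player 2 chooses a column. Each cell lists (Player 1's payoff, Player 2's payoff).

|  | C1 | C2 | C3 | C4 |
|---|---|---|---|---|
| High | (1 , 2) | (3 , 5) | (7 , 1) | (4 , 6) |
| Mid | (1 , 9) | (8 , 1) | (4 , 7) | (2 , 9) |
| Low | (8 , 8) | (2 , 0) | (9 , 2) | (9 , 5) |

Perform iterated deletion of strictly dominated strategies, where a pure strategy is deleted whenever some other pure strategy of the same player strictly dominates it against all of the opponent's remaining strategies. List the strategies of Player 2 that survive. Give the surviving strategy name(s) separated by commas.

C1

For Player 2, C4 strictly dominates C2 on the remaining rows (High: 6>5, Mid: 9>1, Low: 5>0); eliminate C2.
Row High is eliminated: Low beats it against every remaining column (C1: 8>1, C3: 9>7, C4: 9>4).
Row Mid is eliminated: Low beats it against every remaining column (C1: 8>1, C3: 9>4, C4: 9>2).
Column C3 is eliminated: C1 beats it against every remaining row (Low: 8>2).
For Player 2, C1 strictly dominates C4 on the remaining rows (Low: 8>5); eliminate C4.
Among the remaining strategies, none is strictly dominated by another pure strategy of the same player, so the elimination stops.
Surviving strategies — Player 1: {Low}; Player 2: {C1}.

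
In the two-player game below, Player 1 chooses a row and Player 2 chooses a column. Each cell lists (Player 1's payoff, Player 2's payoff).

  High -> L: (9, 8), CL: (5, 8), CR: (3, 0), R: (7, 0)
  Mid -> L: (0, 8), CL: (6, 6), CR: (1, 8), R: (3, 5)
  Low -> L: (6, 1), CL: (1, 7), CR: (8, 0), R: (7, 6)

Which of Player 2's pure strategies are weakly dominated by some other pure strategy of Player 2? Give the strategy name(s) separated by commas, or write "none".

L is not dominated — it holds its own against CL at Mid (8>6); CR at High (8>0); R at High (8>0).
Nothing dominates CL: L at Low (7>1); CR at High (8>0); R at High (8>0).
L weakly dominates CR — High: 8>0, Mid: 8=8, Low: 1>0.
R: dominated, since CL does at least as well everywhere (High: 8>0, Mid: 6>5, Low: 7>6).

CR, R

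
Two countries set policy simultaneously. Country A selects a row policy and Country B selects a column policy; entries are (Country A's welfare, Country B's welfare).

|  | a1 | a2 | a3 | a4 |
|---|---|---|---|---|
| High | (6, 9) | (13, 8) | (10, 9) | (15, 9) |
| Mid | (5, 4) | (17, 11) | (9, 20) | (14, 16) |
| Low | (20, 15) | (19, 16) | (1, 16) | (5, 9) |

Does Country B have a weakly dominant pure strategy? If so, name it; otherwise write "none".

a3 vs a1: High: 9=9, Mid: 20>4, Low: 16>15.
a3 vs a2: High: 9>8, Mid: 20>11, Low: 16=16.
a3 vs a4: High: 9=9, Mid: 20>16, Low: 16>9.
a3 is at least as good as every other strategy against every opponent action, so it is weakly dominant.

a3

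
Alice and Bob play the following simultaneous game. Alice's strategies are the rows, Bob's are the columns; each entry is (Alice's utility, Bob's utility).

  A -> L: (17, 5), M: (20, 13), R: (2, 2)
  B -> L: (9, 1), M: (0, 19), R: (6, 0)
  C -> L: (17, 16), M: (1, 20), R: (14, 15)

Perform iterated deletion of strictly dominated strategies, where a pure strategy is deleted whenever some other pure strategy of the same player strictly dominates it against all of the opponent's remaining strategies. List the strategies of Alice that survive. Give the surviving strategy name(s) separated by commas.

A

For Alice, C strictly dominates B on the remaining columns (L: 17>9, M: 1>0, R: 14>6); eliminate B.
Column L is eliminated: M beats it against every remaining row (A: 13>5, C: 20>16).
Bob's strategy R is strictly dominated by M (A: 13>2, C: 20>15) and is removed.
Row C is eliminated: A beats it against every remaining column (M: 20>1).
Among the remaining strategies, none is strictly dominated by another pure strategy of the same player, so the elimination stops.
Surviving strategies — Alice: {A}; Bob: {M}.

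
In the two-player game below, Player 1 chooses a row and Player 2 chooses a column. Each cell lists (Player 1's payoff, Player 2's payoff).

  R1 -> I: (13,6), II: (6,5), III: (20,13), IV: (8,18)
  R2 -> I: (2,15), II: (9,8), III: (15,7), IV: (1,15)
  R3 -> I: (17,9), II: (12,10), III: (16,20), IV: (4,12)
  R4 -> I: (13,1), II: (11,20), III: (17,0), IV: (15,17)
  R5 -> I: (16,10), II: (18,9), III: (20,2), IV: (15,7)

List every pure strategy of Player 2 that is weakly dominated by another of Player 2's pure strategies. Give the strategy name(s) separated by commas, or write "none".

none

I is not dominated — it holds its own against II at R1 (6>5); III at R2 (15>7); IV at R5 (10>7).
II is not dominated — it holds its own against I at R3 (10>9); III at R2 (8>7); IV at R4 (20>17).
III is not dominated — it holds its own against I at R1 (13>6); II at R1 (13>5); IV at R3 (20>12).
IV: no other strategy beats it everywhere (I at R1 (18>6); II at R1 (18>5); III at R1 (18>13)).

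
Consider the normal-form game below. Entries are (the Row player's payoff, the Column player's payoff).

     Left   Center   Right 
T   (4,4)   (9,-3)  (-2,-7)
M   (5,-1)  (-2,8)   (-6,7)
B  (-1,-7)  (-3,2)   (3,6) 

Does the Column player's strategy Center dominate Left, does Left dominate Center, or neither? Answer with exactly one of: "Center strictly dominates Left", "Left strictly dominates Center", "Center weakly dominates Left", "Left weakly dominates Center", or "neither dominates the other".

Compare Center to Left across each choice by the Row player: T: -3<4, M: 8>-1, B: 2>-7.
Center does better at M, B but worse at T; neither strategy dominates the other.

neither dominates the other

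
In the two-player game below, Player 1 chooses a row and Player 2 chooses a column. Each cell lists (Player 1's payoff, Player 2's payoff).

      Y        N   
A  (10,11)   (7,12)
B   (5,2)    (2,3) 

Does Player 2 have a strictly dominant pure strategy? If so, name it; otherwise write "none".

N vs Y: A: 12>11, B: 3>2.
N strictly beats every other strategy against every opponent action, so it is strictly dominant.

N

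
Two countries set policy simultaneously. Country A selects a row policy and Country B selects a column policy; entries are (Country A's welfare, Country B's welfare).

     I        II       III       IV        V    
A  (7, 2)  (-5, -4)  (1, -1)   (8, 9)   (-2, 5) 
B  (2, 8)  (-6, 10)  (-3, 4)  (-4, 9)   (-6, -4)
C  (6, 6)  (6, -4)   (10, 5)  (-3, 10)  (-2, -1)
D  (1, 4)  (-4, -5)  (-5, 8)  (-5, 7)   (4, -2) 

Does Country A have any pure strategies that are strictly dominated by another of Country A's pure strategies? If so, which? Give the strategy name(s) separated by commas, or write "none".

B

A: no other strategy beats it everywhere (B at I (7>2); C at I (7>6); D at I (7>1)).
A strictly dominates B — I: 7>2, II: -5>-6, III: 1>-3, IV: 8>-4, V: -2>-6.
Nothing dominates C: A at II (6>-5); B at I (6>2); D at I (6>1).
Nothing dominates D: A at II (-4>-5); B at II (-4>-6); C at V (4>-2).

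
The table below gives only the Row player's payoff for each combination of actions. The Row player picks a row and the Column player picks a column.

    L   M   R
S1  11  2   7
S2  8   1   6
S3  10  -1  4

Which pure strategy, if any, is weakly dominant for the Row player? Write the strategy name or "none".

S1

S1 vs S2: L: 11>8, M: 2>1, R: 7>6.
S1 vs S3: L: 11>10, M: 2>-1, R: 7>4.
S1 is at least as good as every other strategy against every opponent action, so it is weakly dominant.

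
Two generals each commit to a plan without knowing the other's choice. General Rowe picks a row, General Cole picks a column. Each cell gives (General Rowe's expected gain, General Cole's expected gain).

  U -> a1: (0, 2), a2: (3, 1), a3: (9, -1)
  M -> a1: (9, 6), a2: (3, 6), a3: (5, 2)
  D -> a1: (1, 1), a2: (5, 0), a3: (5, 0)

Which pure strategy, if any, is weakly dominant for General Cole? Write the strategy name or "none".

a1

a1 vs a2: U: 2>1, M: 6=6, D: 1>0.
a1 vs a3: U: 2>-1, M: 6>2, D: 1>0.
a1 is at least as good as every other strategy against every opponent action, so it is weakly dominant.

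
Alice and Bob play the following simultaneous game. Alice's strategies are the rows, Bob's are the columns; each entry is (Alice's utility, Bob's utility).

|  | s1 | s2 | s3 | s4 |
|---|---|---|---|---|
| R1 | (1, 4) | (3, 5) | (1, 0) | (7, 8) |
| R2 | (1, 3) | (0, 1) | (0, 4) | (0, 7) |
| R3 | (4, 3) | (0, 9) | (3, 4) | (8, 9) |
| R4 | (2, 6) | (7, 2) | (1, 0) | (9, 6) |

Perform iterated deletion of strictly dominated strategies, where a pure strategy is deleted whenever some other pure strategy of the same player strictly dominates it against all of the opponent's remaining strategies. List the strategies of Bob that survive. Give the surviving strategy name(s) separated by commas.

Row R2 is eliminated: R4 beats it against every remaining column (s1: 2>1, s2: 7>0, s3: 1>0, s4: 9>0).
For Bob, s2 strictly dominates s3 on the remaining rows (R1: 5>0, R3: 9>4, R4: 2>0); eliminate s3.
Alice's strategy R1 is strictly dominated by R4 (s1: 2>1, s2: 7>3, s4: 9>7) and is removed.
Among the remaining strategies, none is strictly dominated by another pure strategy of the same player, so the elimination stops.
Surviving strategies — Alice: {R3, R4}; Bob: {s1, s2, s4}.

s1, s2, s4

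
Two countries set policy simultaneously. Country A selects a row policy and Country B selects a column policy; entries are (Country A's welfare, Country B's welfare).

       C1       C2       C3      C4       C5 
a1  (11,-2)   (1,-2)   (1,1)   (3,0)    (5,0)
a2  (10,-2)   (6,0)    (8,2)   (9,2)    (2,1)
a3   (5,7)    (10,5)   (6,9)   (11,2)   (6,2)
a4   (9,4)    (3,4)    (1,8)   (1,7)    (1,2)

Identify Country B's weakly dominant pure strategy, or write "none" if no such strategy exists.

C3

C3 vs C1: a1: 1>-2, a2: 2>-2, a3: 9>7, a4: 8>4.
C3 vs C2: a1: 1>-2, a2: 2>0, a3: 9>5, a4: 8>4.
C3 vs C4: a1: 1>0, a2: 2=2, a3: 9>2, a4: 8>7.
C3 vs C5: a1: 1>0, a2: 2>1, a3: 9>2, a4: 8>2.
C3 is at least as good as every other strategy against every opponent action, so it is weakly dominant.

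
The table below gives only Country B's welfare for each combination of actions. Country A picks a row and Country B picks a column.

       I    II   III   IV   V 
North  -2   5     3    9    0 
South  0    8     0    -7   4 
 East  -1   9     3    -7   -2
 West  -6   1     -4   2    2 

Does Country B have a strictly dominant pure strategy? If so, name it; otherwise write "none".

none

I fails to dominate II at North (-2<5).
II fails to dominate IV at North (5<9).
III fails to dominate I at South (0=0).
IV fails to dominate I at South (-7<0).
V fails to dominate I at East (-2<-1).
No single strategy dominates all the others.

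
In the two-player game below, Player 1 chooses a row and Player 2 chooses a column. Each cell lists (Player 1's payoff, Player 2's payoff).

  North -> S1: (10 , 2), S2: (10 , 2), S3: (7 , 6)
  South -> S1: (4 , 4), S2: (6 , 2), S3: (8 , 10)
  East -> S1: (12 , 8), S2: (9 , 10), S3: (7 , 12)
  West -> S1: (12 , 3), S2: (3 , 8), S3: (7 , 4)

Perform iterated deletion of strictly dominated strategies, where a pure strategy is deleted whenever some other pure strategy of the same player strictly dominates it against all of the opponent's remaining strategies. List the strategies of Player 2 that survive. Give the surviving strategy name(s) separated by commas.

Player 2's strategy S1 is strictly dominated by S3 (North: 6>2, South: 10>4, East: 12>8, West: 4>3) and is removed.
Player 1's strategy West is strictly dominated by South (S2: 6>3, S3: 8>7) and is removed.
For Player 2, S3 strictly dominates S2 on the remaining rows (North: 6>2, South: 10>2, East: 12>10); eliminate S2.
Row North is eliminated: South beats it against every remaining column (S3: 8>7).
For Player 1, South strictly dominates East on the remaining columns (S3: 8>7); eliminate East.
Among the remaining strategies, none is strictly dominated by another pure strategy of the same player, so the elimination stops.
Surviving strategies — Player 1: {South}; Player 2: {S3}.

S3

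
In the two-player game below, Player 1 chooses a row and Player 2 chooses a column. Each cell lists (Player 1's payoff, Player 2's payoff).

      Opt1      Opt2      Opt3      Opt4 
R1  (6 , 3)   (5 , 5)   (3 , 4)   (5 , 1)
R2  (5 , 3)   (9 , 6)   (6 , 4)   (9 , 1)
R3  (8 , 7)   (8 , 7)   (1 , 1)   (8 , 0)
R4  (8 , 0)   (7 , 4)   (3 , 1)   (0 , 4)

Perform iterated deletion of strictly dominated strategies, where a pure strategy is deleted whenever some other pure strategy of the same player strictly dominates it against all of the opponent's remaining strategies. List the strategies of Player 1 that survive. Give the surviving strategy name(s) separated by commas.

Player 2's strategy Opt3 is strictly dominated by Opt2 (R1: 5>4, R2: 6>4, R3: 7>1, R4: 4>1) and is removed.
Player 1's strategy R1 is strictly dominated by R3 (Opt1: 8>6, Opt2: 8>5, Opt4: 8>5) and is removed.
Among the remaining strategies, none is strictly dominated by another pure strategy of the same player, so the elimination stops.
Surviving strategies — Player 1: {R2, R3, R4}; Player 2: {Opt1, Opt2, Opt4}.

R2, R3, R4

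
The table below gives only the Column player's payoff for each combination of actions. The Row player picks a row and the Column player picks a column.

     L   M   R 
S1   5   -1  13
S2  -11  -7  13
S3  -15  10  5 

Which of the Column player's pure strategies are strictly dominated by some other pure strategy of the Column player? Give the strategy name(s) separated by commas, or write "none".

L is strictly dominated by R (S1: 13>5, S2: 13>-11, S3: 5>-15).
Nothing dominates M: L at S2 (-7>-11); R at S3 (10>5).
R: no other strategy beats it everywhere (L at S1 (13>5); M at S1 (13>-1)).

L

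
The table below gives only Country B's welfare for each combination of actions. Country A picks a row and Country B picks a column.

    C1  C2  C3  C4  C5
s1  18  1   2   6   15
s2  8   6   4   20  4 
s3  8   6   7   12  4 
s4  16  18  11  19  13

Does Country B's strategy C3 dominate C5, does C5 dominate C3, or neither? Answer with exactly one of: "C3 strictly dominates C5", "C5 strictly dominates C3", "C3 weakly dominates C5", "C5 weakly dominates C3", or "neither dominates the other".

neither dominates the other

Compare C3 to C5 across each opponent action: s1: 2<15, s2: 4=4, s3: 7>4, s4: 11<13.
C3 does better at s3 but worse at s1, s4; neither strategy dominates the other.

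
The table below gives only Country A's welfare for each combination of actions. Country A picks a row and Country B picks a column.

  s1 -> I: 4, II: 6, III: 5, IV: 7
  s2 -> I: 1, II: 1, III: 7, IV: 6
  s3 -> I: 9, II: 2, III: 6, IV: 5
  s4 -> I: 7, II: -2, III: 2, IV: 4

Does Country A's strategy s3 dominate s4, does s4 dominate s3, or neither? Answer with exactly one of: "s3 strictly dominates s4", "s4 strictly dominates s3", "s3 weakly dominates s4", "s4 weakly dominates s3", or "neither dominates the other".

s3 strictly dominates s4

s3's payoffs vs s4's, by Country B's action — I: 9>7, II: 2>-2, III: 6>2, IV: 5>4.
s3 gives a strictly higher payoff against each choice by Country B, so s3 strictly dominates s4.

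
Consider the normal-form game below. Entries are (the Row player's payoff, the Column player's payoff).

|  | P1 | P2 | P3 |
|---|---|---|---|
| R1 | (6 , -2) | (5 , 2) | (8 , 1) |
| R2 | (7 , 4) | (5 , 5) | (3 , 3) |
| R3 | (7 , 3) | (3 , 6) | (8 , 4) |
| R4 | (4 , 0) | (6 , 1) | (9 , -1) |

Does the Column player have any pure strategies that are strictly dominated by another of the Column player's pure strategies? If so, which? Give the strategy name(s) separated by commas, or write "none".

P2 strictly dominates P1 — R1: 2>-2, R2: 5>4, R3: 6>3, R4: 1>0.
Nothing dominates P2: P1 at R1 (2>-2); P3 at R1 (2>1).
P3: dominated, since P2 does at least as well everywhere (R1: 2>1, R2: 5>3, R3: 6>4, R4: 1>-1).

P1, P3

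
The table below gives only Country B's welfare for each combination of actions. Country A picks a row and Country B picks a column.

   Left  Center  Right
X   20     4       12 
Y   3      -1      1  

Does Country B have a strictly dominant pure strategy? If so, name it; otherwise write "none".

Left

Left vs Center: X: 20>4, Y: 3>-1.
Left vs Right: X: 20>12, Y: 3>1.
Left strictly beats every other strategy against every opponent action, so it is strictly dominant.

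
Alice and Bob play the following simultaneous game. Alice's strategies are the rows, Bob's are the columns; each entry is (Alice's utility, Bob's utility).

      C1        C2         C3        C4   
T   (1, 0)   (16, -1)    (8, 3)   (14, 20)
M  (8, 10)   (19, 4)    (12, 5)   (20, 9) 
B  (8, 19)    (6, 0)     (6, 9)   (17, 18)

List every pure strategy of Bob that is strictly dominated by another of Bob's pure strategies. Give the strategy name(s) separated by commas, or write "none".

C1 is not dominated — it holds its own against C2 at T (0>-1); C3 at M (10>5); C4 at M (10>9).
C1 strictly dominates C2 — T: 0>-1, M: 10>4, B: 19>0.
C3 is strictly dominated by C4 (T: 20>3, M: 9>5, B: 18>9).
Nothing dominates C4: C1 at T (20>0); C2 at T (20>-1); C3 at T (20>3).

C2, C3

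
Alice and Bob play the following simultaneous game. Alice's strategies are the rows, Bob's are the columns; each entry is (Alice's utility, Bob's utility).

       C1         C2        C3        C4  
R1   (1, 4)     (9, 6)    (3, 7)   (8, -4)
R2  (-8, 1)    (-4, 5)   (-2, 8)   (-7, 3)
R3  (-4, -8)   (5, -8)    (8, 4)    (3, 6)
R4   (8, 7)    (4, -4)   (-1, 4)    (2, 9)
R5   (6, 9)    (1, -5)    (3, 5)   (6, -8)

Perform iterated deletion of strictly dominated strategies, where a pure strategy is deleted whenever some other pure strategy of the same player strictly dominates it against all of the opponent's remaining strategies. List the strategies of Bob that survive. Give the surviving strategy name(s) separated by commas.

C1, C3, C4

For Alice, R1 strictly dominates R2 on the remaining columns (C1: 1>-8, C2: 9>-4, C3: 3>-2, C4: 8>-7); eliminate R2.
Column C2 is eliminated: C3 beats it against every remaining row (R1: 7>6, R3: 4>-8, R4: 4>-4, R5: 5>-5).
Among the remaining strategies, none is strictly dominated by another pure strategy of the same player, so the elimination stops.
Surviving strategies — Alice: {R1, R3, R4, R5}; Bob: {C1, C3, C4}.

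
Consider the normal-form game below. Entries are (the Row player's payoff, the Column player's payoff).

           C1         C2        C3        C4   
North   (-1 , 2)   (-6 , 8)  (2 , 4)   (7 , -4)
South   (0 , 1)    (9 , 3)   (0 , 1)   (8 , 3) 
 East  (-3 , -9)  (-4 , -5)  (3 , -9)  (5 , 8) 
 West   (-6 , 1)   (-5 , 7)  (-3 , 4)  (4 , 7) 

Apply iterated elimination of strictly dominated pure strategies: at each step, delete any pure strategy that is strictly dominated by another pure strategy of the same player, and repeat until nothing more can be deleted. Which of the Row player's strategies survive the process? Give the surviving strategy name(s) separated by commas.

South

For the Row player, South strictly dominates West on the remaining columns (C1: 0>-6, C2: 9>-5, C3: 0>-3, C4: 8>4); eliminate West.
The Column player's strategy C1 is strictly dominated by C2 (North: 8>2, South: 3>1, East: -5>-9) and is removed.
The Column player's strategy C3 is strictly dominated by C2 (North: 8>4, South: 3>1, East: -5>-9) and is removed.
The Row player's strategy North is strictly dominated by South (C2: 9>-6, C4: 8>7) and is removed.
Row East is eliminated: South beats it against every remaining column (C2: 9>-4, C4: 8>5).
Among the remaining strategies, none is strictly dominated by another pure strategy of the same player, so the elimination stops.
Surviving strategies — the Row player: {South}; the Column player: {C2, C4}.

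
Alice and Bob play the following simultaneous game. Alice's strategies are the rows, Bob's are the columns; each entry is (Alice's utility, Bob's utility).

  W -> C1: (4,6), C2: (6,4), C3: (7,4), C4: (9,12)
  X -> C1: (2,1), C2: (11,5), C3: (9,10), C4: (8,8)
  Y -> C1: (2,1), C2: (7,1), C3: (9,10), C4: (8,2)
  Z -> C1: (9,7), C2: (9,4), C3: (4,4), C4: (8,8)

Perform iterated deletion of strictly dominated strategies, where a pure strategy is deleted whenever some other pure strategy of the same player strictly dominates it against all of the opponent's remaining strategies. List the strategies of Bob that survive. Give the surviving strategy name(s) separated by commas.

C3, C4

For Bob, C4 strictly dominates C1 on the remaining rows (W: 12>6, X: 8>1, Y: 2>1, Z: 8>7); eliminate C1.
Column C2 is eliminated: C4 beats it against every remaining row (W: 12>4, X: 8>5, Y: 2>1, Z: 8>4).
Alice's strategy Z is strictly dominated by W (C3: 7>4, C4: 9>8) and is removed.
Among the remaining strategies, none is strictly dominated by another pure strategy of the same player, so the elimination stops.
Surviving strategies — Alice: {W, X, Y}; Bob: {C3, C4}.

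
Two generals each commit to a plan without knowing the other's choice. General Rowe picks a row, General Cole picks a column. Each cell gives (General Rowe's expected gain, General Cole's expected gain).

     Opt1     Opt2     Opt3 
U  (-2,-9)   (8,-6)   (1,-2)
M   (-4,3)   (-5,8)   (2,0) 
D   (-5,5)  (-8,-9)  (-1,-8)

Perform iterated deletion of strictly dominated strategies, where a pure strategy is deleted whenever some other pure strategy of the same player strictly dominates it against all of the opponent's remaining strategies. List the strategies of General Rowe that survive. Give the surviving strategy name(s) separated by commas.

U, M

Row D is eliminated: U beats it against every remaining column (Opt1: -2>-5, Opt2: 8>-8, Opt3: 1>-1).
For General Cole, Opt2 strictly dominates Opt1 on the remaining rows (U: -6>-9, M: 8>3); eliminate Opt1.
Among the remaining strategies, none is strictly dominated by another pure strategy of the same player, so the elimination stops.
Surviving strategies — General Rowe: {U, M}; General Cole: {Opt2, Opt3}.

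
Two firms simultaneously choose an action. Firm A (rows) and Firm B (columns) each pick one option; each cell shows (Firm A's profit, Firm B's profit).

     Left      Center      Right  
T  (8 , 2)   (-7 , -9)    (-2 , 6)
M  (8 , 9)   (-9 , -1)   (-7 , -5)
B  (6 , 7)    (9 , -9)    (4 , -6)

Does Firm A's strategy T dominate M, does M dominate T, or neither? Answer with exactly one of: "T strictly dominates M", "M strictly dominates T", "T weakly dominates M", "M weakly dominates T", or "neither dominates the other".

T weakly dominates M

Compare T to M across each choice by Firm B: Left: 8=8, Center: -7>-9, Right: -2>-7.
T is at least as good everywhere and strictly better somewhere (tied only at Left), so T weakly but not strictly dominates M.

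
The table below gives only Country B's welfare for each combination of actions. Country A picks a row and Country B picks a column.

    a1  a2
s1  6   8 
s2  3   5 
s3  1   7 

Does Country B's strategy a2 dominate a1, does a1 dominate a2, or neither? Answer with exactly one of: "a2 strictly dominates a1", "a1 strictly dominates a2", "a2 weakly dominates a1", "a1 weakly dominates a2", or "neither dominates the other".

a2's payoffs vs a1's, by Country A's action — s1: 8>6, s2: 5>3, s3: 7>1.
Every comparison favours a2, so a2 strictly dominates a1.

a2 strictly dominates a1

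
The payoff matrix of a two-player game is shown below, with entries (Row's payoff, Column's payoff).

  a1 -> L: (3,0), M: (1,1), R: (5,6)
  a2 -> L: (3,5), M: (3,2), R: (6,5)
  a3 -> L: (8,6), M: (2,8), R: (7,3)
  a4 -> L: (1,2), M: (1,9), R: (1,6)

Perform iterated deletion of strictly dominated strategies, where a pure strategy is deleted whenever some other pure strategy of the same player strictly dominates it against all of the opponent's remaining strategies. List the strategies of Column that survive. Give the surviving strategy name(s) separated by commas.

L, M, R

Row a1 is eliminated: a3 beats it against every remaining column (L: 8>3, M: 2>1, R: 7>5).
Row a4 is eliminated: a2 beats it against every remaining column (L: 3>1, M: 3>1, R: 6>1).
Among the remaining strategies, none is strictly dominated by another pure strategy of the same player, so the elimination stops.
Surviving strategies — Row: {a2, a3}; Column: {L, M, R}.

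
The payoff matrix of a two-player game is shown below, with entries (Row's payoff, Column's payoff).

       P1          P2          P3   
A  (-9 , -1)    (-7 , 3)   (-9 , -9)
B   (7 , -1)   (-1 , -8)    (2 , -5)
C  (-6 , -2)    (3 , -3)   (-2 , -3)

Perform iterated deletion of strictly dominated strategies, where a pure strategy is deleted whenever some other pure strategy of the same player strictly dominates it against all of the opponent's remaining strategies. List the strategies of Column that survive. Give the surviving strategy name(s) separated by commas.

P1

Row A is eliminated: B beats it against every remaining column (P1: 7>-9, P2: -1>-7, P3: 2>-9).
Column's strategy P2 is strictly dominated by P1 (B: -1>-8, C: -2>-3) and is removed.
Row C is eliminated: B beats it against every remaining column (P1: 7>-6, P3: 2>-2).
Column's strategy P3 is strictly dominated by P1 (B: -1>-5) and is removed.
Among the remaining strategies, none is strictly dominated by another pure strategy of the same player, so the elimination stops.
Surviving strategies — Row: {B}; Column: {P1}.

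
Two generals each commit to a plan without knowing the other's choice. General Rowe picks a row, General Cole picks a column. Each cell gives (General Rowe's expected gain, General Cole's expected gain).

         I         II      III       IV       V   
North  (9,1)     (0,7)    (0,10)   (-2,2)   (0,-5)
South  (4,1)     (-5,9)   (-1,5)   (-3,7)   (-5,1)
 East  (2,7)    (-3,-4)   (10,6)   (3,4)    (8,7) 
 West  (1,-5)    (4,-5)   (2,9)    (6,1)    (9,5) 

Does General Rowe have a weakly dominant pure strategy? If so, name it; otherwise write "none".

North fails to dominate East at III (0<10).
South fails to dominate North at I (4<9).
East fails to dominate North at I (2<9).
West fails to dominate North at I (1<9).
No single strategy dominates all the others.

none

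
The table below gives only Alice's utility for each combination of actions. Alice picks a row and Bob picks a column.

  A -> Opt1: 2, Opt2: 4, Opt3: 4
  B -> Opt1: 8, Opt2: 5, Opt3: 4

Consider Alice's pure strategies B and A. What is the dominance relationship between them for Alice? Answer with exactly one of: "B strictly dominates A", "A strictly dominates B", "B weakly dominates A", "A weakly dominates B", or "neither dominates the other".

B weakly dominates A

Compare B to A across every action of Bob: Opt1: 8>2, Opt2: 5>4, Opt3: 4=4.
B is at least as good everywhere and strictly better somewhere (tied only at Opt3), so B weakly but not strictly dominates A.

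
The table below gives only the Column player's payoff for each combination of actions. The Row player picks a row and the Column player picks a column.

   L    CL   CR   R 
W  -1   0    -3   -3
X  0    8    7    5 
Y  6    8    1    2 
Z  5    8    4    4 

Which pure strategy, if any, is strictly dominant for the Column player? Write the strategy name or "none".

CL vs L: W: 0>-1, X: 8>0, Y: 8>6, Z: 8>5.
CL vs CR: W: 0>-3, X: 8>7, Y: 8>1, Z: 8>4.
CL vs R: W: 0>-3, X: 8>5, Y: 8>2, Z: 8>4.
CL strictly beats every other strategy against every opponent action, so it is strictly dominant.

CL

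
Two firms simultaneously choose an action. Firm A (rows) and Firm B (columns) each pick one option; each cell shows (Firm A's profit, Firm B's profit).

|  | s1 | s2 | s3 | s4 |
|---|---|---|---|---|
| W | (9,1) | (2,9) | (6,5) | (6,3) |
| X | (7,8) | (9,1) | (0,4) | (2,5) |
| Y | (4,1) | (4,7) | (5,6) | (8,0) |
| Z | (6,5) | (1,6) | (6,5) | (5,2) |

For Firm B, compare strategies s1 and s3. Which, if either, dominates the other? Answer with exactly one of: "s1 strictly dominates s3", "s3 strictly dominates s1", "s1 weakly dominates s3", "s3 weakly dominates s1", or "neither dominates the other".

neither dominates the other

Compare s1 to s3 across each opponent action: W: 1<5, X: 8>4, Y: 1<6, Z: 5=5.
s1 does better at X but worse at W, Y; neither strategy dominates the other.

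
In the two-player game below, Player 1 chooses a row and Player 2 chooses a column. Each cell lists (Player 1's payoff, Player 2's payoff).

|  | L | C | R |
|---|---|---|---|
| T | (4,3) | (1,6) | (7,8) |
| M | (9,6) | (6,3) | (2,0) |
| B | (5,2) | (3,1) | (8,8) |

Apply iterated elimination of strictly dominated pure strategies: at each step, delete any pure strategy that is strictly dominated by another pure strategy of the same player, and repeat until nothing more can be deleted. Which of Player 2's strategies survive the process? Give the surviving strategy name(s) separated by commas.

Player 1's strategy T is strictly dominated by B (L: 5>4, C: 3>1, R: 8>7) and is removed.
Column C is eliminated: L beats it against every remaining row (M: 6>3, B: 2>1).
Among the remaining strategies, none is strictly dominated by another pure strategy of the same player, so the elimination stops.
Surviving strategies — Player 1: {M, B}; Player 2: {L, R}.

L, R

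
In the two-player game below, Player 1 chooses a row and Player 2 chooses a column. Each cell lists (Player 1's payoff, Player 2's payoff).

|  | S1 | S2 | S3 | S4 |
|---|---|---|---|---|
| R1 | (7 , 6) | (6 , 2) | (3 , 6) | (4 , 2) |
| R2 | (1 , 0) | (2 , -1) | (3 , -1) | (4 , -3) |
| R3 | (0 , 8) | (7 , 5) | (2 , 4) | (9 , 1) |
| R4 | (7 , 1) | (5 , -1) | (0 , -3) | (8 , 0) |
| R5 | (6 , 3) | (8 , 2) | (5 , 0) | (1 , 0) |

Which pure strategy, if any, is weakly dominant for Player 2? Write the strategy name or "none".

S1 vs S2: R1: 6>2, R2: 0>-1, R3: 8>5, R4: 1>-1, R5: 3>2.
S1 vs S3: R1: 6=6, R2: 0>-1, R3: 8>4, R4: 1>-3, R5: 3>0.
S1 vs S4: R1: 6>2, R2: 0>-3, R3: 8>1, R4: 1>0, R5: 3>0.
S1 is at least as good as every other strategy against every opponent action, so it is weakly dominant.

S1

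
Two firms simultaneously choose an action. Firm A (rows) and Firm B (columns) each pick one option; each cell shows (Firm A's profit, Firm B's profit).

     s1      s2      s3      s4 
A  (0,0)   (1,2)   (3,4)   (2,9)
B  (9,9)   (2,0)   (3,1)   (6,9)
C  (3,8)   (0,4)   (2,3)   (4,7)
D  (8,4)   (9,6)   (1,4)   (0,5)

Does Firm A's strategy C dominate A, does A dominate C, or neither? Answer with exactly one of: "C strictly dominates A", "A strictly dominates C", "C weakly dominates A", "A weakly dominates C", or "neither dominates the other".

Compare C to A across every action of Firm B: s1: 3>0, s2: 0<1, s3: 2<3, s4: 4>2.
C does better at s1, s4 but worse at s2, s3; neither strategy dominates the other.

neither dominates the other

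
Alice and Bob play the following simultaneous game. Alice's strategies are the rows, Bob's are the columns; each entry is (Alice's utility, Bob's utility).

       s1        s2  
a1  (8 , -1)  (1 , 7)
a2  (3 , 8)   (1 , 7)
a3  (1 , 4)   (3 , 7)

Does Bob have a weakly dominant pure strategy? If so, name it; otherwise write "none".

s1 fails to dominate s2 at a1 (-1<7).
s2 fails to dominate s1 at a2 (7<8).
No single strategy dominates all the others.

none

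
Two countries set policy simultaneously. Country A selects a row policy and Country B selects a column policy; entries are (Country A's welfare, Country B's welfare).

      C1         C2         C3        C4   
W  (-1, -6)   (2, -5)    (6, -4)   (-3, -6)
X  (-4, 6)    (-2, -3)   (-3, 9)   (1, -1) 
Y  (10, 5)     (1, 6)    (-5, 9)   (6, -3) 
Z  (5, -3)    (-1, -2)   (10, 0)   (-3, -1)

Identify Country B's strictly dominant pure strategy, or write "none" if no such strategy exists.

C3 vs C1: W: -4>-6, X: 9>6, Y: 9>5, Z: 0>-3.
C3 vs C2: W: -4>-5, X: 9>-3, Y: 9>6, Z: 0>-2.
C3 vs C4: W: -4>-6, X: 9>-1, Y: 9>-3, Z: 0>-1.
C3 strictly beats every other strategy against every opponent action, so it is strictly dominant.

C3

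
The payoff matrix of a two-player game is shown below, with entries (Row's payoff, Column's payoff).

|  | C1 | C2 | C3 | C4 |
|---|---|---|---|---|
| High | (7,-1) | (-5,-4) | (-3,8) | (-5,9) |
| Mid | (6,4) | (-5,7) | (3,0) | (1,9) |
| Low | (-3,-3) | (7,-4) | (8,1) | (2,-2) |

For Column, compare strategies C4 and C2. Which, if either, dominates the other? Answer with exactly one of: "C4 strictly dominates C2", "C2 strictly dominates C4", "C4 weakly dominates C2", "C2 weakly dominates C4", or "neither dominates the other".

C4's payoffs vs C2's, by Row's action — High: 9>-4, Mid: 9>7, Low: -2>-4.
C4 gives a strictly higher payoff against each choice by Row, so C4 strictly dominates C2.

C4 strictly dominates C2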